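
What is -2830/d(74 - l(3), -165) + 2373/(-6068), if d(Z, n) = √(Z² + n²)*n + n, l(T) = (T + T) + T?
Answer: -2466174229/6297473556 + 2830*√1258/1037817 ≈ -0.29490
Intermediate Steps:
l(T) = 3*T (l(T) = 2*T + T = 3*T)
d(Z, n) = n + n*√(Z² + n²) (d(Z, n) = n*√(Z² + n²) + n = n + n*√(Z² + n²))
-2830/d(74 - l(3), -165) + 2373/(-6068) = -2830*(-1/(165*(1 + √((74 - 3*3)² + (-165)²)))) + 2373/(-6068) = -2830*(-1/(165*(1 + √((74 - 1*9)² + 27225)))) + 2373*(-1/6068) = -2830*(-1/(165*(1 + √((74 - 9)² + 27225)))) - 2373/6068 = -2830*(-1/(165*(1 + √(65² + 27225)))) - 2373/6068 = -2830*(-1/(165*(1 + √(4225 + 27225)))) - 2373/6068 = -2830*(-1/(165*(1 + √31450))) - 2373/6068 = -2830*(-1/(165*(1 + 5*√1258))) - 2373/6068 = -2830/(-165 - 825*√1258) - 2373/6068 = -2373/6068 - 2830/(-165 - 825*√1258)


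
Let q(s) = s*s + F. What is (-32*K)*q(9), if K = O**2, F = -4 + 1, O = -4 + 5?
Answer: -2496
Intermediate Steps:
O = 1
F = -3
q(s) = -3 + s**2 (q(s) = s*s - 3 = s**2 - 3 = -3 + s**2)
K = 1 (K = 1**2 = 1)
(-32*K)*q(9) = (-32*1)*(-3 + 9**2) = -32*(-3 + 81) = -32*78 = -2496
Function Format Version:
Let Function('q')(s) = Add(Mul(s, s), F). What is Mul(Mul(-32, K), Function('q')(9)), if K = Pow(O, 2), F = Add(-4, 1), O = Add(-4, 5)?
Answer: -2496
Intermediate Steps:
O = 1
F = -3
Function('q')(s) = Add(-3, Pow(s, 2)) (Function('q')(s) = Add(Mul(s, s), -3) = Add(Pow(s, 2), -3) = Add(-3, Pow(s, 2)))
K = 1 (K = Pow(1, 2) = 1)
Mul(Mul(-32, K), Function('q')(9)) = Mul(Mul(-32, 1), Add(-3, Pow(9, 2))) = Mul(-32, Add(-3, 81)) = Mul(-32, 78) = -2496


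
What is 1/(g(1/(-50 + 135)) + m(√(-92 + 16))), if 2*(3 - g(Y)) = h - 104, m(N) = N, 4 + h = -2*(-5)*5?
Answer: 8/275 - I*√19/550 ≈ 0.029091 - 0.0079253*I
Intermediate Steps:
h = 46 (h = -4 - 2*(-5)*5 = -4 + 10*5 = -4 + 50 = 46)
g(Y) = 32 (g(Y) = 3 - (46 - 104)/2 = 3 - ½*(-58) = 3 + 29 = 32)
1/(g(1/(-50 + 135)) + m(√(-92 + 16))) = 1/(32 + √(-92 + 16)) = 1/(32 + √(-76)) = 1/(32 + 2*I*√19)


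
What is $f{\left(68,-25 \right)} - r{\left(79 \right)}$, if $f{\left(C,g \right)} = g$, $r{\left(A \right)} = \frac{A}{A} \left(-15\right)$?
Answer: $-10$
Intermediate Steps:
$r{\left(A \right)} = -15$ ($r{\left(A \right)} = 1 \left(-15\right) = -15$)
$f{\left(68,-25 \right)} - r{\left(79 \right)} = -25 - -15 = -25 + 15 = -10$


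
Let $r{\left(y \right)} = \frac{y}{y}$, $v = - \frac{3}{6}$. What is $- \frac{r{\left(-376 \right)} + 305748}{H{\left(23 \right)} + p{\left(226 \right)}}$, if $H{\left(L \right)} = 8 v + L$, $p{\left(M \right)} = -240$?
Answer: $\frac{305749}{221} \approx 1383.5$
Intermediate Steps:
$v = - \frac{1}{2}$ ($v = \left(-3\right) \frac{1}{6} = - \frac{1}{2} \approx -0.5$)
$H{\left(L \right)} = -4 + L$ ($H{\left(L \right)} = 8 \left(- \frac{1}{2}\right) + L = -4 + L$)
$r{\left(y \right)} = 1$
$- \frac{r{\left(-376 \right)} + 305748}{H{\left(23 \right)} + p{\left(226 \right)}} = - \frac{1 + 305748}{\left(-4 + 23\right) - 240} = - \frac{305749}{19 - 240} = - \frac{305749}{-221} = - \frac{305749 \left(-1\right)}{221} = \left(-1\right) \left(- \frac{305749}{221}\right) = \frac{305749}{221}$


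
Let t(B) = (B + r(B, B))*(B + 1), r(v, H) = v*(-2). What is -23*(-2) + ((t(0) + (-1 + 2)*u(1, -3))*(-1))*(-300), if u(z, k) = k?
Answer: -854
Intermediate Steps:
r(v, H) = -2*v
t(B) = -B*(1 + B) (t(B) = (B - 2*B)*(B + 1) = (-B)*(1 + B) = -B*(1 + B))
-23*(-2) + ((t(0) + (-1 + 2)*u(1, -3))*(-1))*(-300) = -23*(-2) + ((0*(-1 - 1*0) + (-1 + 2)*(-3))*(-1))*(-300) = 46 + ((0*(-1 + 0) + 1*(-3))*(-1))*(-300) = 46 + ((0*(-1) - 3)*(-1))*(-300) = 46 + ((0 - 3)*(-1))*(-300) = 46 - 3*(-1)*(-300) = 46 + 3*(-300) = 46 - 900 = -854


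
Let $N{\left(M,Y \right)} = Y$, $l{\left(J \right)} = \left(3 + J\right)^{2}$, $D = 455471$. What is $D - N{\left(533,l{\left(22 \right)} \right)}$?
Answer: $454846$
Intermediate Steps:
$D - N{\left(533,l{\left(22 \right)} \right)} = 455471 - \left(3 + 22\right)^{2} = 455471 - 25^{2} = 455471 - 625 = 454846$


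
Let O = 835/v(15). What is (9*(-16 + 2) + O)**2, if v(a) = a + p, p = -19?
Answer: 1792921/16 ≈ 1.1206e+5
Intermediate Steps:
v(a) = -19 + a (v(a) = a - 19 = -19 + a)
O = -835/4 (O = 835/(-19 + 15) = 835/(-4) = 835*(-1/4) = -835/4 ≈ -208.75)
(9*(-16 + 2) + O)**2 = (9*(-16 + 2) - 835/4)**2 = (9*(-14) - 835/4)**2 = (-126 - 835/4)**2 = (-1339/4)**2 = 1792921/16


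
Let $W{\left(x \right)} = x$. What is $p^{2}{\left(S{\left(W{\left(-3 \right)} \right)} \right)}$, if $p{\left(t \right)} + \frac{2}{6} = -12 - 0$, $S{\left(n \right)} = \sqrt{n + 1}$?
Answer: $\frac{1369}{9} \approx 152.11$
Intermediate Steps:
$S{\left(n \right)} = \sqrt{1 + n}$
$p{\left(t \right)} = - \frac{37}{3}$ ($p{\left(t \right)} = - \frac{1}{3} - 12 = - \frac{37}{3}$)
$p^{2}{\left(S{\left(W{\left(-3 \right)} \right)} \right)} = \left(- \frac{37}{3}\right)^{2} = \frac{1369}{9}$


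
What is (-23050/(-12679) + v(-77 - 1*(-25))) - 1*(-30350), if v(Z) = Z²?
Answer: 419114716/12679 ≈ 33056.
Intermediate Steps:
(-23050/(-12679) + v(-77 - 1*(-25))) - 1*(-30350) = (-23050/(-12679) + (-77 - 1*(-25))²) - 1*(-30350) = (-23050*(-1/12679) + (-77 + 25)²) + 30350 = (23050/12679 + (-52)²) + 30350 = (23050/12679 + 2704) + 30350 = 34307066/12679 + 30350 = 419114716/12679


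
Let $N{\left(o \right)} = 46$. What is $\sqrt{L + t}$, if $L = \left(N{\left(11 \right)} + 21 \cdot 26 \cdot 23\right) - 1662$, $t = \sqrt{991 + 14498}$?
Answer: $\sqrt{10942 + 3 \sqrt{1721}} \approx 105.2$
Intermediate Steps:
$t = 3 \sqrt{1721}$ ($t = \sqrt{15489} = 3 \sqrt{1721} \approx 124.45$)
$L = 10942$ ($L = \left(46 + 21 \cdot 26 \cdot 23\right) - 1662 = \left(46 + 546 \cdot 23\right) - 1662 = \left(46 + 12558\right) - 1662 = 12604 - 1662 = 10942$)
$\sqrt{L + t} = \sqrt{10942 + 3 \sqrt{1721}}$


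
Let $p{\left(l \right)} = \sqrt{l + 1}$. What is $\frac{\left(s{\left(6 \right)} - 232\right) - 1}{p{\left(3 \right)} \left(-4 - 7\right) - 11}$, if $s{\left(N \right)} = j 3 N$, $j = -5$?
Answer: $\frac{323}{33} \approx 9.7879$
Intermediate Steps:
$p{\left(l \right)} = \sqrt{1 + l}$
$s{\left(N \right)} = - 15 N$ ($s{\left(N \right)} = \left(-5\right) 3 N = - 15 N$)
$\frac{\left(s{\left(6 \right)} - 232\right) - 1}{p{\left(3 \right)} \left(-4 - 7\right) - 11} = \frac{\left(\left(-15\right) 6 - 232\right) - 1}{\sqrt{1 + 3} \left(-4 - 7\right) - 11} = \frac{\left(-90 - 232\right) - 1}{\sqrt{4} \left(-4 - 7\right) - 11} = \frac{-322 - 1}{2 \left(-11\right) - 11} = - \frac{323}{-22 - 11} = - \frac{323}{-33} = \left(-323\right) \left(- \frac{1}{33}\right) = \frac{323}{33}$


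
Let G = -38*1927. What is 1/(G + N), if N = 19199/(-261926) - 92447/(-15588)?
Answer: -2041451244/149475351293689 ≈ -1.3657e-5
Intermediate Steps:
G = -73226
N = 11957499455/2041451244 (N = 19199*(-1/261926) - 92447*(-1/15588) = -19199/261926 + 92447/15588 = 11957499455/2041451244 ≈ 5.8574)
1/(G + N) = 1/(-73226 + 11957499455/2041451244) = 1/(-149475351293689/2041451244) = -2041451244/149475351293689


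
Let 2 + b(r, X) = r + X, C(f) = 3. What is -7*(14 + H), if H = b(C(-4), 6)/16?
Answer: -1617/16 ≈ -101.06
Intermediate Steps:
b(r, X) = -2 + X + r (b(r, X) = -2 + (r + X) = -2 + (X + r) = -2 + X + r)
H = 7/16 (H = (-2 + 6 + 3)/16 = 7*(1/16) = 7/16 ≈ 0.43750)
-7*(14 + H) = -7*(14 + 7/16) = -7*231/16 = -1617/16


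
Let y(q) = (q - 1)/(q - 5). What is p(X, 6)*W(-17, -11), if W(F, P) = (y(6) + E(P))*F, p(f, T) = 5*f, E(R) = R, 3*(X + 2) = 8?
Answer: 340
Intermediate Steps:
y(q) = (-1 + q)/(-5 + q)
X = ⅔ (X = -2 + (⅓)*8 = -2 + 8/3 = ⅔ ≈ 0.66667)
W(F, P) = F*(5 + P) (W(F, P) = ((-1 + 6)/(-5 + 6) + P)*F = (5/1 + P)*F = (1*5 + P)*F = (5 + P)*F = F*(5 + P))
p(X, 6)*W(-17, -11) = (5*(⅔))*(-17*(5 - 11)) = 10*(-17*(-6))/3 = (10/3)*102 = 340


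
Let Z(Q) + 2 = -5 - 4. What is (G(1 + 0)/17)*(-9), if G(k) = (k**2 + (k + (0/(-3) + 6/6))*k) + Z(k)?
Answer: 72/17 ≈ 4.2353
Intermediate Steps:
Z(Q) = -11 (Z(Q) = -2 + (-5 - 4) = -2 - 9 = -11)
G(k) = -11 + k**2 + k*(1 + k) (G(k) = (k**2 + (k + (0/(-3) + 6/6))*k) - 11 = (k**2 + (k + (0*(-1/3) + 6*(1/6)))*k) - 11 = (k**2 + (k + (0 + 1))*k) - 11 = (k**2 + (k + 1)*k) - 11 = (k**2 + (1 + k)*k) - 11 = (k**2 + k*(1 + k)) - 11 = -11 + k**2 + k*(1 + k))
(G(1 + 0)/17)*(-9) = ((-11 + (1 + 0) + 2*(1 + 0)**2)/17)*(-9) = ((-11 + 1 + 2*1**2)/17)*(-9) = ((-11 + 1 + 2*1)/17)*(-9) = ((-11 + 1 + 2)/17)*(-9) = ((1/17)*(-8))*(-9) = -8/17*(-9) = 72/17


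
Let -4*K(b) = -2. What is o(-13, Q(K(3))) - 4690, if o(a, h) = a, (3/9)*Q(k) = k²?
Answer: -4703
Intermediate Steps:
K(b) = ½ (K(b) = -¼*(-2) = ½)
Q(k) = 3*k²
o(-13, Q(K(3))) - 4690 = -13 - 4690 = -4703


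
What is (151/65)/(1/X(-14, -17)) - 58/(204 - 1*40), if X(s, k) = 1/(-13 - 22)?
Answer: -78357/186550 ≈ -0.42003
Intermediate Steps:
X(s, k) = -1/35 (X(s, k) = 1/(-35) = -1/35)
(151/65)/(1/X(-14, -17)) - 58/(204 - 1*40) = (151/65)/(1/(-1/35)) - 58/(204 - 1*40) = (151*(1/65))/(-35) - 58/(204 - 40) = (151/65)*(-1/35) - 58/164 = -151/2275 - 58*1/164 = -151/2275 - 29/82 = -78357/186550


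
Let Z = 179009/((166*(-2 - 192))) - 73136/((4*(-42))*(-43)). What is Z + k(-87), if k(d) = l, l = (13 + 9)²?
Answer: 1945538359/4154316 ≈ 468.32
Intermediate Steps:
l = 484 (l = 22² = 484)
k(d) = 484
Z = -65150585/4154316 (Z = 179009/((166*(-194))) - 73136/((-168*(-43))) = 179009/(-32204) - 73136/7224 = 179009*(-1/32204) - 73136*1/7224 = -179009/32204 - 1306/129 = -65150585/4154316 ≈ -15.683)
Z + k(-87) = -65150585/4154316 + 484 = 1945538359/4154316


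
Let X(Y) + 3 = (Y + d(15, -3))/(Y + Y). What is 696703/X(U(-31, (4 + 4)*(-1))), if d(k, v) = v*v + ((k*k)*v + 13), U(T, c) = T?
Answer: 21597793/249 ≈ 86738.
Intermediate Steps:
d(k, v) = 13 + v**2 + v*k**2 (d(k, v) = v**2 + (k**2*v + 13) = v**2 + (v*k**2 + 13) = v**2 + (13 + v*k**2) = 13 + v**2 + v*k**2)
X(Y) = -3 + (-653 + Y)/(2*Y) (X(Y) = -3 + (Y + (13 + (-3)**2 - 3*15**2))/(Y + Y) = -3 + (Y + (13 + 9 - 3*225))/((2*Y)) = -3 + (Y + (13 + 9 - 675))*(1/(2*Y)) = -3 + (Y - 653)*(1/(2*Y)) = -3 + (-653 + Y)*(1/(2*Y)) = -3 + (-653 + Y)/(2*Y))
696703/X(U(-31, (4 + 4)*(-1))) = 696703/(((1/2)*(-653 - 5*(-31))/(-31))) = 696703/(((1/2)*(-1/31)*(-653 + 155))) = 696703/(((1/2)*(-1/31)*(-498))) = 696703/(249/31) = 696703*(31/249) = 21597793/249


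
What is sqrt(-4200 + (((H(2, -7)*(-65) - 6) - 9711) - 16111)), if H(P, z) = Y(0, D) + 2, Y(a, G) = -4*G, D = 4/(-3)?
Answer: I*sqrt(274542)/3 ≈ 174.66*I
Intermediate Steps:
D = -4/3 (D = 4*(-1/3) = -4/3 ≈ -1.3333)
H(P, z) = 22/3 (H(P, z) = -4*(-4/3) + 2 = 16/3 + 2 = 22/3)
sqrt(-4200 + (((H(2, -7)*(-65) - 6) - 9711) - 16111)) = sqrt(-4200 + ((((22/3)*(-65) - 6) - 9711) - 16111)) = sqrt(-4200 + (((-1430/3 - 6) - 9711) - 16111)) = sqrt(-4200 + ((-1448/3 - 9711) - 16111)) = sqrt(-4200 + (-30581/3 - 16111)) = sqrt(-4200 - 78914/3) = sqrt(-91514/3) = I*sqrt(274542)/3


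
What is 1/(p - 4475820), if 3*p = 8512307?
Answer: -3/4915153 ≈ -6.1036e-7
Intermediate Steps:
p = 8512307/3 (p = (⅓)*8512307 = 8512307/3 ≈ 2.8374e+6)
1/(p - 4475820) = 1/(8512307/3 - 4475820) = 1/(-4915153/3) = -3/4915153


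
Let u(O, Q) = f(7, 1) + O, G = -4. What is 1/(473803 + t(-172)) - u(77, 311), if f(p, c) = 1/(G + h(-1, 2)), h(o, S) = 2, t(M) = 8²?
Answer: -72501649/947734 ≈ -76.500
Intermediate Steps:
t(M) = 64
f(p, c) = -½ (f(p, c) = 1/(-4 + 2) = 1/(-2) = -½)
u(O, Q) = -½ + O
1/(473803 + t(-172)) - u(77, 311) = 1/(473803 + 64) - (-½ + 77) = 1/473867 - 1*153/2 = 1/473867 - 153/2 = -72501649/947734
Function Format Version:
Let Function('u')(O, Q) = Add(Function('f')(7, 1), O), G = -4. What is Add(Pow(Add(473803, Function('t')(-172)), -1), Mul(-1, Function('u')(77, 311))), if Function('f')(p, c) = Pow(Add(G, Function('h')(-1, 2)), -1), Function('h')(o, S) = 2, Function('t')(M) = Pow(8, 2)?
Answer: Rational(-72501649, 947734) ≈ -76.500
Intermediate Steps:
Function('t')(M) = 64
Function('f')(p, c) = Rational(-1, 2) (Function('f')(p, c) = Pow(Add(-4, 2), -1) = Pow(-2, -1) = Rational(-1, 2))
Function('u')(O, Q) = Add(Rational(-1, 2), O)
Add(Pow(Add(473803, Function('t')(-172)), -1), Mul(-1, Function('u')(77, 311))) = Add(Pow(Add(473803, 64), -1), Mul(-1, Add(Rational(-1, 2), 77))) = Add(Pow(473867, -1), Mul(-1, Rational(153, 2))) = Add(Rational(1, 473867), Rational(-153, 2)) = Rational(-72501649, 947734)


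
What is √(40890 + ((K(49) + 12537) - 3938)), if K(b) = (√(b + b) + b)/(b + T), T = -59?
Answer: √(4948410 - 70*√2)/10 ≈ 222.45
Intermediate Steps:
K(b) = (b + √2*√b)/(-59 + b) (K(b) = (√(b + b) + b)/(b - 59) = (√(2*b) + b)/(-59 + b) = (√2*√b + b)/(-59 + b) = (b + √2*√b)/(-59 + b))
√(40890 + ((K(49) + 12537) - 3938)) = √(40890 + (((49 + √2*√49)/(-59 + 49) + 12537) - 3938)) = √(40890 + (((49 + √2*7)/(-10) + 12537) - 3938)) = √(40890 + ((-(49 + 7*√2)/10 + 12537) - 3938)) = √(40890 + (((-49/10 - 7*√2/10) + 12537) - 3938)) = √(40890 + ((125321/10 - 7*√2/10) - 3938)) = √(40890 + (85941/10 - 7*√2/10)) = √(494841/10 - 7*√2/10)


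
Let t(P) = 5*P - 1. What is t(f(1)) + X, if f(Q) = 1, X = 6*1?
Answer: 10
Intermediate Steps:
X = 6
t(P) = -1 + 5*P
t(f(1)) + X = (-1 + 5*1) + 6 = (-1 + 5) + 6 = 4 + 6 = 10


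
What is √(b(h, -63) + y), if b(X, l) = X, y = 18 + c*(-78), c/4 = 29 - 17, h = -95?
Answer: I*√3821 ≈ 61.814*I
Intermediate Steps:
c = 48 (c = 4*(29 - 17) = 4*12 = 48)
y = -3726 (y = 18 + 48*(-78) = 18 - 3744 = -3726)
√(b(h, -63) + y) = √(-95 - 3726) = √(-3821) = I*√3821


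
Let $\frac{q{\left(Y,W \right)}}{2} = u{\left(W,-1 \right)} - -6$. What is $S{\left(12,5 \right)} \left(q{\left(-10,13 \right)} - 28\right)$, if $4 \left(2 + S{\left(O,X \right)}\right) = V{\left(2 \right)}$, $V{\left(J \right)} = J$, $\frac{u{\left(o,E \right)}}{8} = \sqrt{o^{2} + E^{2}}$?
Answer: $24 - 24 \sqrt{170} \approx -288.92$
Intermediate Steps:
$u{\left(o,E \right)} = 8 \sqrt{E^{2} + o^{2}}$ ($u{\left(o,E \right)} = 8 \sqrt{o^{2} + E^{2}} = 8 \sqrt{E^{2} + o^{2}}$)
$S{\left(O,X \right)} = - \frac{3}{2}$ ($S{\left(O,X \right)} = -2 + \frac{1}{4} \cdot 2 = -2 + \frac{1}{2} = - \frac{3}{2}$)
$q{\left(Y,W \right)} = 12 + 16 \sqrt{1 + W^{2}}$ ($q{\left(Y,W \right)} = 2 \left(8 \sqrt{\left(-1\right)^{2} + W^{2}} - -6\right) = 2 \left(8 \sqrt{1 + W^{2}} + 6\right) = 2 \left(6 + 8 \sqrt{1 + W^{2}}\right) = 12 + 16 \sqrt{1 + W^{2}}$)
$S{\left(12,5 \right)} \left(q{\left(-10,13 \right)} - 28\right) = - \frac{3 \left(\left(12 + 16 \sqrt{1 + 13^{2}}\right) - 28\right)}{2} = - \frac{3 \left(\left(12 + 16 \sqrt{1 + 169}\right) - 28\right)}{2} = - \frac{3 \left(\left(12 + 16 \sqrt{170}\right) - 28\right)}{2} = - \frac{3 \left(-16 + 16 \sqrt{170}\right)}{2} = 24 - 24 \sqrt{170}$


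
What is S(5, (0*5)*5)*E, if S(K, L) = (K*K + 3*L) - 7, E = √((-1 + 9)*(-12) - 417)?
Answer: 54*I*√57 ≈ 407.69*I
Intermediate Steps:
E = 3*I*√57 (E = √(8*(-12) - 417) = √(-96 - 417) = √(-513) = 3*I*√57 ≈ 22.65*I)
S(K, L) = -7 + K² + 3*L (S(K, L) = (K² + 3*L) - 7 = -7 + K² + 3*L)
S(5, (0*5)*5)*E = (-7 + 5² + 3*((0*5)*5))*(3*I*√57) = (-7 + 25 + 3*(0*5))*(3*I*√57) = (-7 + 25 + 3*0)*(3*I*√57) = (-7 + 25 + 0)*(3*I*√57) = 18*(3*I*√57) = 54*I*√57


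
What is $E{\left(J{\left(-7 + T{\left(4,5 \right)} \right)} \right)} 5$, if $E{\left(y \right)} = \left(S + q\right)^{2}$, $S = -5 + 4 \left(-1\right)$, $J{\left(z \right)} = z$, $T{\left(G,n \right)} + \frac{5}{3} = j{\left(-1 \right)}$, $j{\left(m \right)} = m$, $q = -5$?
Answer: $980$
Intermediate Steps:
$T{\left(G,n \right)} = - \frac{8}{3}$ ($T{\left(G,n \right)} = - \frac{5}{3} - 1 = - \frac{8}{3}$)
$S = -9$ ($S = -5 - 4 = -9$)
$E{\left(y \right)} = 196$ ($E{\left(y \right)} = \left(-9 - 5\right)^{2} = \left(-14\right)^{2} = 196$)
$E{\left(J{\left(-7 + T{\left(4,5 \right)} \right)} \right)} 5 = 196 \cdot 5 = 980$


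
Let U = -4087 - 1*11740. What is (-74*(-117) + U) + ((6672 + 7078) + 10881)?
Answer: 17462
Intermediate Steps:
U = -15827 (U = -4087 - 11740 = -15827)
(-74*(-117) + U) + ((6672 + 7078) + 10881) = (-74*(-117) - 15827) + ((6672 + 7078) + 10881) = (8658 - 15827) + (13750 + 10881) = -7169 + 24631 = 17462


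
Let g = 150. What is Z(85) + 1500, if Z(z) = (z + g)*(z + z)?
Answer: 41450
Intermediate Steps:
Z(z) = 2*z*(150 + z) (Z(z) = (z + 150)*(z + z) = (150 + z)*(2*z) = 2*z*(150 + z))
Z(85) + 1500 = 2*85*(150 + 85) + 1500 = 2*85*235 + 1500 = 39950 + 1500 = 41450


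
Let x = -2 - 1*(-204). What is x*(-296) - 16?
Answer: -59808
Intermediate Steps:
x = 202 (x = -2 + 204 = 202)
x*(-296) - 16 = 202*(-296) - 16 = -59792 - 16 = -59808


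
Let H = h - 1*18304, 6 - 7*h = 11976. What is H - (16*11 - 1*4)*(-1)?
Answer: -19842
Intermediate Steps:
h = -1710 (h = 6/7 - ⅐*11976 = 6/7 - 11976/7 = -1710)
H = -20014 (H = -1710 - 1*18304 = -1710 - 18304 = -20014)
H - (16*11 - 1*4)*(-1) = -20014 - (16*11 - 1*4)*(-1) = -20014 - (176 - 4)*(-1) = -20014 - 172*(-1) = -20014 - 1*(-172) = -20014 + 172 = -19842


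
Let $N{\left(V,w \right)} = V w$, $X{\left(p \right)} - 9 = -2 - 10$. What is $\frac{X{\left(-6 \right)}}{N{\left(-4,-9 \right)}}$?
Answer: $- \frac{1}{12} \approx -0.083333$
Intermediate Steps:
$X{\left(p \right)} = -3$ ($X{\left(p \right)} = 9 - 12 = -3$)
$\frac{X{\left(-6 \right)}}{N{\left(-4,-9 \right)}} = - \frac{3}{\left(-4\right) \left(-9\right)} = - \frac{3}{36} = \left(-3\right) \frac{1}{36} = - \frac{1}{12}$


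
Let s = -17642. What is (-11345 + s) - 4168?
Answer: -33155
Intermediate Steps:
(-11345 + s) - 4168 = (-11345 - 17642) - 4168 = -28987 - 4168 = -33155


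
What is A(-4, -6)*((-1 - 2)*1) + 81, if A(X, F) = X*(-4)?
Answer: 33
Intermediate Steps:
A(X, F) = -4*X
A(-4, -6)*((-1 - 2)*1) + 81 = (-4*(-4))*((-1 - 2)*1) + 81 = 16*(-3*1) + 81 = 16*(-3) + 81 = -48 + 81 = 33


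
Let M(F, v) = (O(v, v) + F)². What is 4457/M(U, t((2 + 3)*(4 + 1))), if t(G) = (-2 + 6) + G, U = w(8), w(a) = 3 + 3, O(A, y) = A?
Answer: 4457/1225 ≈ 3.6384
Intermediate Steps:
w(a) = 6
U = 6
t(G) = 4 + G
M(F, v) = (F + v)² (M(F, v) = (v + F)² = (F + v)²)
4457/M(U, t((2 + 3)*(4 + 1))) = 4457/((6 + (4 + (2 + 3)*(4 + 1)))²) = 4457/((6 + (4 + 5*5))²) = 4457/((6 + (4 + 25))²) = 4457/((6 + 29)²) = 4457/(35²) = 4457/1225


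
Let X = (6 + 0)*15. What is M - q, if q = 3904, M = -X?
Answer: -3994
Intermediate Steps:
X = 90 (X = 6*15 = 90)
M = -90 (M = -1*90 = -90)
M - q = -90 - 1*3904 = -90 - 3904 = -3994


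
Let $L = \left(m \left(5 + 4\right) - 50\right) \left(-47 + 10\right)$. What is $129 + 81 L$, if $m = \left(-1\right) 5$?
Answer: $284844$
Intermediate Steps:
$m = -5$
$L = 3515$ ($L = \left(- 5 \left(5 + 4\right) - 50\right) \left(-47 + 10\right) = \left(\left(-5\right) 9 - 50\right) \left(-37\right) = \left(-45 - 50\right) \left(-37\right) = \left(-95\right) \left(-37\right) = 3515$)
$129 + 81 L = 129 + 81 \cdot 3515 = 129 + 284715 = 284844$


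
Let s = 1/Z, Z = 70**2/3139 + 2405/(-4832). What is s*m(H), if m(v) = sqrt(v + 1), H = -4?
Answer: 15167648*I*sqrt(3)/16127505 ≈ 1.629*I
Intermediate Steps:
Z = 16127505/15167648 (Z = 4900*(1/3139) + 2405*(-1/4832) = 4900/3139 - 2405/4832 = 16127505/15167648 ≈ 1.0633)
m(v) = sqrt(1 + v)
s = 15167648/16127505 (s = 1/(16127505/15167648) = 15167648/16127505 ≈ 0.94048)
s*m(H) = 15167648*sqrt(1 - 4)/16127505 = 15167648*sqrt(-3)/16127505 = 15167648*(I*sqrt(3))/16127505 = 15167648*I*sqrt(3)/16127505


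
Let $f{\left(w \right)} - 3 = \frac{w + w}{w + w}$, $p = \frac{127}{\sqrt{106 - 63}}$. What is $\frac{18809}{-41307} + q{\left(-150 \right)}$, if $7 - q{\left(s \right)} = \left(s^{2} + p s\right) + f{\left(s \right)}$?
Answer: $- \frac{132757484}{5901} + \frac{19050 \sqrt{43}}{43} \approx -19592.0$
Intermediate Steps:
$p = \frac{127 \sqrt{43}}{43}$ ($p = \frac{127}{\sqrt{43}} = 127 \frac{\sqrt{43}}{43} = \frac{127 \sqrt{43}}{43} \approx 19.367$)
$f{\left(w \right)} = 4$ ($f{\left(w \right)} = 3 + \frac{w + w}{w + w} = 3 + \frac{2 w}{2 w} = 3 + 2 w \frac{1}{2 w} = 3 + 1 = 4$)
$q{\left(s \right)} = 3 - s^{2} - \frac{127 s \sqrt{43}}{43}$ ($q{\left(s \right)} = 7 - \left(\left(s^{2} + \frac{127 \sqrt{43}}{43} s\right) + 4\right) = 7 - \left(\left(s^{2} + \frac{127 s \sqrt{43}}{43}\right) + 4\right) = 7 - \left(4 + s^{2} + \frac{127 s \sqrt{43}}{43}\right) = 3 - s^{2} - \frac{127 s \sqrt{43}}{43}$)
$\frac{18809}{-41307} + q{\left(-150 \right)} = \frac{18809}{-41307} - \left(22497 - \frac{19050 \sqrt{43}}{43}\right) = 18809 \left(- \frac{1}{41307}\right) + \left(3 - 22500 + \frac{19050 \sqrt{43}}{43}\right) = - \frac{2687}{5901} + \left(3 - 22500 + \frac{19050 \sqrt{43}}{43}\right) = - \frac{2687}{5901} - \left(22497 - \frac{19050 \sqrt{43}}{43}\right) = - \frac{132757484}{5901} + \frac{19050 \sqrt{43}}{43}$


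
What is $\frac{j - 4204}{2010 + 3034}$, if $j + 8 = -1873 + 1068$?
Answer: $- \frac{5017}{5044} \approx -0.99465$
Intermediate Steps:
$j = -813$ ($j = -8 + \left(-1873 + 1068\right) = -8 - 805 = -813$)
$\frac{j - 4204}{2010 + 3034} = \frac{-813 - 4204}{2010 + 3034} = - \frac{5017}{5044}$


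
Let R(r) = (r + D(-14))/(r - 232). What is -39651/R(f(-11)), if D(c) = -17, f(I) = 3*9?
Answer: 1625691/2 ≈ 8.1285e+5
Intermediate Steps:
f(I) = 27
R(r) = (-17 + r)/(-232 + r) (R(r) = (r - 17)/(r - 232) = (-17 + r)/(-232 + r))
-39651/R(f(-11)) = -39651*(-232 + 27)/(-17 + 27) = -39651/(10/(-205)) = -39651/((-1/205*10)) = -39651/(-2/41) = -39651*(-41/2) = 1625691/2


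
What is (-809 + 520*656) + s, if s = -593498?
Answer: -253187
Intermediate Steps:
(-809 + 520*656) + s = (-809 + 520*656) - 593498 = (-809 + 341120) - 593498 = 340311 - 593498 = -253187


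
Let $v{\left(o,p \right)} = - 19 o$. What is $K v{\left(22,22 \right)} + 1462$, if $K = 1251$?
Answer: $-521456$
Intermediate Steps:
$K v{\left(22,22 \right)} + 1462 = 1251 \left(\left(-19\right) 22\right) + 1462 = 1251 \left(-418\right) + 1462 = -522918 + 1462 = -521456$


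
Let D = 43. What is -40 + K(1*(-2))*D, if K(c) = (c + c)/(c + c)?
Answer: 3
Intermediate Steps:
K(c) = 1 (K(c) = (2*c)/((2*c)) = (2*c)*(1/(2*c)) = 1)
-40 + K(1*(-2))*D = -40 + 1*43 = -40 + 43 = 3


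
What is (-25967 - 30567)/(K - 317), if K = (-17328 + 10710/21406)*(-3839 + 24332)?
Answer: 3929113/24678947362 ≈ 0.00015921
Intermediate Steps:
K = -49357850661/139 (K = (-17328 + 10710*(1/21406))*20493 = (-17328 + 765/1529)*20493 = -26493747/1529*20493 = -49357850661/139 ≈ -3.5509e+8)
(-25967 - 30567)/(K - 317) = (-25967 - 30567)/(-49357850661/139 - 317) = -56534/(-49357894724/139) = -56534*(-139/49357894724) = 3929113/24678947362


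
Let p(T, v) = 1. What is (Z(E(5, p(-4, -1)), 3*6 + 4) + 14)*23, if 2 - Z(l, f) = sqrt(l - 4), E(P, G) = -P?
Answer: 368 - 69*I ≈ 368.0 - 69.0*I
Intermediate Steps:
Z(l, f) = 2 - sqrt(-4 + l) (Z(l, f) = 2 - sqrt(l - 4) = 2 - sqrt(-4 + l))
(Z(E(5, p(-4, -1)), 3*6 + 4) + 14)*23 = ((2 - sqrt(-4 - 1*5)) + 14)*23 = ((2 - sqrt(-4 - 5)) + 14)*23 = ((2 - sqrt(-9)) + 14)*23 = ((2 - 3*I) + 14)*23 = (16 - 3*I)*23 = 368 - 69*I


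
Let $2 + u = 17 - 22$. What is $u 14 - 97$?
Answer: $-195$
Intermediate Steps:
$u = -7$ ($u = -2 + \left(17 - 22\right) = -2 - 5 = -7$)
$u 14 - 97 = \left(-7\right) 14 - 97 = -98 - 97 = -195$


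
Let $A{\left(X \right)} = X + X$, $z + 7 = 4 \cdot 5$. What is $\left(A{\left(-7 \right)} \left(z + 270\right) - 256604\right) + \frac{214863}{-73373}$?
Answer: $- \frac{19118723981}{73373} \approx -2.6057 \cdot 10^{5}$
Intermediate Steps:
$z = 13$ ($z = -7 + 4 \cdot 5 = -7 + 20 = 13$)
$A{\left(X \right)} = 2 X$
$\left(A{\left(-7 \right)} \left(z + 270\right) - 256604\right) + \frac{214863}{-73373} = \left(2 \left(-7\right) \left(13 + 270\right) - 256604\right) + \frac{214863}{-73373} = \left(\left(-14\right) 283 - 256604\right) + 214863 \left(- \frac{1}{73373}\right) = \left(-3962 - 256604\right) - \frac{214863}{73373} = -260566 - \frac{214863}{73373} = - \frac{19118723981}{73373}$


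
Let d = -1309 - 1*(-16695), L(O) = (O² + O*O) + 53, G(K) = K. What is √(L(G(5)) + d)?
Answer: 3*√1721 ≈ 124.45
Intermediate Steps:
L(O) = 53 + 2*O² (L(O) = (O² + O²) + 53 = 2*O² + 53 = 53 + 2*O²)
d = 15386 (d = -1309 + 16695 = 15386)
√(L(G(5)) + d) = √((53 + 2*5²) + 15386) = √((53 + 2*25) + 15386) = √((53 + 50) + 15386) = √(103 + 15386) = √15489 = 3*√1721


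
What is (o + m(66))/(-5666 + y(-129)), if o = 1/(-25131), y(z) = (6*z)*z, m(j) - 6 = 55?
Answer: 153299/236683758 ≈ 0.00064770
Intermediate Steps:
m(j) = 61 (m(j) = 6 + 55 = 61)
y(z) = 6*z**2
o = -1/25131 ≈ -3.9792e-5
(o + m(66))/(-5666 + y(-129)) = (-1/25131 + 61)/(-5666 + 6*(-129)**2) = 1532990/(25131*(-5666 + 6*16641)) = 1532990/(25131*(-5666 + 99846)) = (1532990/25131)/94180 = (1532990/25131)*(1/94180) = 153299/236683758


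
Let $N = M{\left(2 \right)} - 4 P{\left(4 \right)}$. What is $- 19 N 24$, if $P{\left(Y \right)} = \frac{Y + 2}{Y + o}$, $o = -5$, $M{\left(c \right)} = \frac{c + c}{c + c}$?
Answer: $-11400$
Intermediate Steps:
$M{\left(c \right)} = 1$ ($M{\left(c \right)} = \frac{2 c}{2 c} = 2 c \frac{1}{2 c} = 1$)
$P{\left(Y \right)} = \frac{2 + Y}{-5 + Y}$ ($P{\left(Y \right)} = \frac{Y + 2}{Y - 5} = \frac{2 + Y}{-5 + Y}$)
$N = 25$ ($N = 1 - 4 \frac{2 + 4}{-5 + 4} = 1 - 4 \frac{1}{-1} \cdot 6 = 1 - 4 \left(\left(-1\right) 6\right) = 1 - -24 = 1 + 24 = 25$)
$- 19 N 24 = \left(-19\right) 25 \cdot 24 = \left(-475\right) 24 = -11400$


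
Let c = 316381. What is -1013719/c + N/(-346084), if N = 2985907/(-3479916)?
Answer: -29777187543707809/9293446864491504 ≈ -3.2041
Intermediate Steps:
N = -72827/84876 (N = 2985907*(-1/3479916) = -72827/84876 ≈ -0.85804)
-1013719/c + N/(-346084) = -1013719/316381 - 72827/84876/(-346084) = -1013719*1/316381 - 72827/84876*(-1/346084) = -1013719/316381 + 72827/29374225584 = -29777187543707809/9293446864491504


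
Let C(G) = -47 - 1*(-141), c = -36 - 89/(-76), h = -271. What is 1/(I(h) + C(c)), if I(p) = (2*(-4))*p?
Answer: 1/2262 ≈ 0.00044209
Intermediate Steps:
c = -2647/76 (c = -36 - 89*(-1)/76 = -36 - 1*(-89/76) = -36 + 89/76 = -2647/76 ≈ -34.829)
I(p) = -8*p
C(G) = 94 (C(G) = -47 + 141 = 94)
1/(I(h) + C(c)) = 1/(-8*(-271) + 94) = 1/(2168 + 94) = 1/2262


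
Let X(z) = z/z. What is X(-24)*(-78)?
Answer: -78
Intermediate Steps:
X(z) = 1
X(-24)*(-78) = 1*(-78) = -78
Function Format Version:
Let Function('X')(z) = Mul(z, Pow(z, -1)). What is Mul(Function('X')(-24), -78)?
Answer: -78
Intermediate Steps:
Function('X')(z) = 1
Mul(Function('X')(-24), -78) = Mul(1, -78) = -78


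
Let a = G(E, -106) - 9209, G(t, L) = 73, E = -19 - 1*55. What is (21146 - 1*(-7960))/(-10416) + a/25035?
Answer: -19614983/6208680 ≈ -3.1593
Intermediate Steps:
E = -74 (E = -19 - 55 = -74)
a = -9136 (a = 73 - 9209 = -9136)
(21146 - 1*(-7960))/(-10416) + a/25035 = (21146 - 1*(-7960))/(-10416) - 9136/25035 = (21146 + 7960)*(-1/10416) - 9136*1/25035 = 29106*(-1/10416) - 9136/25035 = -693/248 - 9136/25035 = -19614983/6208680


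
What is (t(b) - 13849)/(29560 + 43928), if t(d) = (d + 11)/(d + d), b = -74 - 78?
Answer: -4209955/22340352 ≈ -0.18845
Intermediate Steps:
b = -152
t(d) = (11 + d)/(2*d) (t(d) = (11 + d)/((2*d)) = (11 + d)*(1/(2*d)) = (11 + d)/(2*d))
(t(b) - 13849)/(29560 + 43928) = ((½)*(11 - 152)/(-152) - 13849)/(29560 + 43928) = ((½)*(-1/152)*(-141) - 13849)/73488 = (141/304 - 13849)*(1/73488) = -4209955/304*1/73488 = -4209955/22340352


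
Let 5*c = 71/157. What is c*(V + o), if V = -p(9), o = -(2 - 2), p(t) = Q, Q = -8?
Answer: 568/785 ≈ 0.72357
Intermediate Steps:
p(t) = -8
o = 0 (o = -1*0 = 0)
c = 71/785 (c = (71/157)/5 = (71*(1/157))/5 = (⅕)*(71/157) = 71/785 ≈ 0.090446)
V = 8 (V = -1*(-8) = 8)
c*(V + o) = 71*(8 + 0)/785 = (71/785)*8 = 568/785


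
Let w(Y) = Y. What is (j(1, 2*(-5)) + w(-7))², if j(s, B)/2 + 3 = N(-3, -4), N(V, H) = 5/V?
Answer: 2401/9 ≈ 266.78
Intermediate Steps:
j(s, B) = -28/3 (j(s, B) = -6 + 2*(5/(-3)) = -6 + 2*(5*(-⅓)) = -6 + 2*(-5/3) = -6 - 10/3 = -28/3)
(j(1, 2*(-5)) + w(-7))² = (-28/3 - 7)² = (-49/3)² = 2401/9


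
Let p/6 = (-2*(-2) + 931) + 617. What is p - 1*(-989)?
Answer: 10301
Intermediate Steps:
p = 9312 (p = 6*((-2*(-2) + 931) + 617) = 6*((4 + 931) + 617) = 6*(935 + 617) = 6*1552 = 9312)
p - 1*(-989) = 9312 - 1*(-989) = 9312 + 989 = 10301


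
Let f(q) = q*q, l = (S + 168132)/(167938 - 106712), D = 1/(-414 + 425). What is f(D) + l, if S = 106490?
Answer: 137564/30613 ≈ 4.4936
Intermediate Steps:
D = 1/11 ≈ 0.090909
l = 137311/30613 (l = (106490 + 168132)/(167938 - 106712) = 274622/61226 = 274622*(1/61226) = 137311/30613 ≈ 4.4854)
f(q) = q**2
f(D) + l = (1/11)**2 + 137311/30613 = 1/121 + 137311/30613 = 137564/30613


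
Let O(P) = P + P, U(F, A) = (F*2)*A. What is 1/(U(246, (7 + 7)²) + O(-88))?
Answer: 1/96256 ≈ 1.0389e-5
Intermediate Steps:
U(F, A) = 2*A*F (U(F, A) = (2*F)*A = 2*A*F)
O(P) = 2*P
1/(U(246, (7 + 7)²) + O(-88)) = 1/(2*(7 + 7)²*246 + 2*(-88)) = 1/(2*14²*246 - 176) = 1/(2*196*246 - 176) = 1/(96432 - 176) = 1/96256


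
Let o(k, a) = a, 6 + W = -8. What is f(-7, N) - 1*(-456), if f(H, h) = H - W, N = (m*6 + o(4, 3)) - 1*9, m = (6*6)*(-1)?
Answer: 463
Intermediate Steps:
W = -14 (W = -6 - 8 = -14)
m = -36 (m = 36*(-1) = -36)
N = -222 (N = (-36*6 + 3) - 1*9 = (-216 + 3) - 9 = -213 - 9 = -222)
f(H, h) = 14 + H (f(H, h) = H - 1*(-14) = H + 14 = 14 + H)
f(-7, N) - 1*(-456) = (14 - 7) - 1*(-456) = 7 + 456 = 463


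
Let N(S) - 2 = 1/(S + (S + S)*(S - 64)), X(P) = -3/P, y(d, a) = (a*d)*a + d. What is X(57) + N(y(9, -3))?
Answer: 176509/90630 ≈ 1.9476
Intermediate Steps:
y(d, a) = d + d*a**2 (y(d, a) = d*a**2 + d = d + d*a**2)
N(S) = 2 + 1/(S + 2*S*(-64 + S)) (N(S) = 2 + 1/(S + (S + S)*(S - 64)) = 2 + 1/(S + (2*S)*(-64 + S)) = 2 + 1/(S + 2*S*(-64 + S)))
X(57) + N(y(9, -3)) = -3/57 + (1 - 2286*(1 + (-3)**2) + 4*(9*(1 + (-3)**2))**2)/(((9*(1 + (-3)**2)))*(-127 + 2*(9*(1 + (-3)**2)))) = -3*1/57 + (1 - 2286*(1 + 9) + 4*(9*(1 + 9))**2)/(((9*(1 + 9)))*(-127 + 2*(9*(1 + 9)))) = -1/19 + (1 - 2286*10 + 4*(9*10)**2)/(((9*10))*(-127 + 2*(9*10))) = -1/19 + (1 - 254*90 + 4*90**2)/(90*(-127 + 2*90)) = -1/19 + (1 - 22860 + 4*8100)/(90*(-127 + 180)) = -1/19 + (1/90)*(1 - 22860 + 32400)/53 = -1/19 + (1/90)*(1/53)*9541 = -1/19 + 9541/4770 = 176509/90630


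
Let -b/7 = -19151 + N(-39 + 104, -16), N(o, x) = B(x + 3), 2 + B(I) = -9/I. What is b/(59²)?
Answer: 29540/767 ≈ 38.514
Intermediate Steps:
B(I) = -2 - 9/I
N(o, x) = -2 - 9/(3 + x) (N(o, x) = -2 - 9/(x + 3) = -2 - 9/(3 + x))
b = 1742860/13 (b = -7*(-19151 + (-15 - 2*(-16))/(3 - 16)) = -7*(-19151 + (-15 + 32)/(-13)) = -7*(-19151 - 1/13*17) = -7*(-19151 - 17/13) = -7*(-248980/13) = 1742860/13 ≈ 1.3407e+5)
b/(59²) = 1742860/(13*(59²)) = (1742860/13)/3481 = (1742860/13)*(1/3481) = 29540/767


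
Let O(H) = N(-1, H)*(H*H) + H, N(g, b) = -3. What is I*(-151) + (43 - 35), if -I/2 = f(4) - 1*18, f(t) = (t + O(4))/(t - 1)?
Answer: -28364/3 ≈ -9454.7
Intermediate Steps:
O(H) = H - 3*H² (O(H) = -3*H*H + H = -3*H² + H = H - 3*H²)
f(t) = (-44 + t)/(-1 + t) (f(t) = (t + 4*(1 - 3*4))/(t - 1) = (t + 4*(1 - 12))/(-1 + t) = (t + 4*(-11))/(-1 + t) = (t - 44)/(-1 + t) = (-44 + t)/(-1 + t))
I = 188/3 (I = -2*((-44 + 4)/(-1 + 4) - 1*18) = -2*(-40/3 - 18) = -2*(-94/3) = 188/3 ≈ 62.667)
I*(-151) + (43 - 35) = (188/3)*(-151) + (43 - 35) = -28388/3 + 8 = -28364/3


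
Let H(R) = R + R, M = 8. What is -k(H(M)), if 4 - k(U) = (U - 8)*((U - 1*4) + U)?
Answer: 220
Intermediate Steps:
H(R) = 2*R
k(U) = 4 - (-8 + U)*(-4 + 2*U) (k(U) = 4 - (U - 8)*((U - 1*4) + U) = 4 - (-8 + U)*((U - 4) + U) = 4 - (-8 + U)*((-4 + U) + U) = 4 - (-8 + U)*(-4 + 2*U))
-k(H(M)) = -(-28 - 2*(2*8)² + 20*(2*8)) = -(-28 - 2*16² + 20*16) = -(-28 - 2*256 + 320) = -(-28 - 512 + 320) = -1*(-220) = 220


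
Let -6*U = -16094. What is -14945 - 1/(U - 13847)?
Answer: -500567827/33494 ≈ -14945.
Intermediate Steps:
U = 8047/3 (U = -⅙*(-16094) = 8047/3 ≈ 2682.3)
-14945 - 1/(U - 13847) = -14945 - 1/(8047/3 - 13847) = -14945 - 1/(-33494/3) = -14945 - 1*(-3/33494) = -14945 + 3/33494 = -500567827/33494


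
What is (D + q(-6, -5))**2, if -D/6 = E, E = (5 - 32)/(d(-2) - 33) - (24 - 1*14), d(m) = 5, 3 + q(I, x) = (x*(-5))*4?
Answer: 4481689/196 ≈ 22866.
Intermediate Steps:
q(I, x) = -3 - 20*x (q(I, x) = -3 + (x*(-5))*4 = -3 - 5*x*4 = -3 - 20*x)
E = -253/28 (E = (5 - 32)/(5 - 33) - (24 - 1*14) = -27/(-28) - (24 - 14) = -27*(-1/28) - 1*10 = 27/28 - 10 = -253/28 ≈ -9.0357)
D = 759/14 (D = -6*(-253/28) = 759/14 ≈ 54.214)
(D + q(-6, -5))**2 = (759/14 + (-3 - 20*(-5)))**2 = (759/14 + (-3 + 100))**2 = (759/14 + 97)**2 = (2117/14)**2 = 4481689/196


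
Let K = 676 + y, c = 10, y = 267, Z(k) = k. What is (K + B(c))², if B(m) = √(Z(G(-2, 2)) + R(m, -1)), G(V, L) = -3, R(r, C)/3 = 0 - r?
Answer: (943 + I*√33)² ≈ 8.8922e+5 + 1.083e+4*I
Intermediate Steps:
R(r, C) = -3*r (R(r, C) = 3*(0 - r) = 3*(-r) = -3*r)
B(m) = √(-3 - 3*m)
K = 943 (K = 676 + 267 = 943)
(K + B(c))² = (943 + √(-3 - 3*10))² = (943 + √(-3 - 30))² = (943 + √(-33))² = (943 + I*√33)²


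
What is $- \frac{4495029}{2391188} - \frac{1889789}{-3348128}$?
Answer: $- \frac{2632772919095}{2001500874016} \approx -1.3154$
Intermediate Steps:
$- \frac{4495029}{2391188} - \frac{1889789}{-3348128} = \left(-4495029\right) \frac{1}{2391188} - - \frac{1889789}{3348128} = - \frac{4495029}{2391188} + \frac{1889789}{3348128} = - \frac{2632772919095}{2001500874016}$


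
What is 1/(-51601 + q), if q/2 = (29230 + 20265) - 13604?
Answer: 1/20181 ≈ 4.9552e-5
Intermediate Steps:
q = 71782 (q = 2*((29230 + 20265) - 13604) = 2*(49495 - 13604) = 2*35891 = 71782)
1/(-51601 + q) = 1/(-51601 + 71782) = 1/20181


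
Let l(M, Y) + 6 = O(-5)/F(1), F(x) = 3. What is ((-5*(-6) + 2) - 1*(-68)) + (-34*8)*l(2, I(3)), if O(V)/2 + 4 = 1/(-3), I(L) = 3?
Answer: 22660/9 ≈ 2517.8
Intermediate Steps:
O(V) = -26/3 (O(V) = -8 + 2/(-3) = -8 + 2*(-⅓) = -8 - ⅔ = -26/3)
l(M, Y) = -80/9 (l(M, Y) = -6 - 26/3/3 = -6 - 26/3*⅓ = -6 - 26/9 = -80/9)
((-5*(-6) + 2) - 1*(-68)) + (-34*8)*l(2, I(3)) = ((-5*(-6) + 2) - 1*(-68)) - 34*8*(-80/9) = ((30 + 2) + 68) - 272*(-80/9) = (32 + 68) + 21760/9 = 100 + 21760/9 = 22660/9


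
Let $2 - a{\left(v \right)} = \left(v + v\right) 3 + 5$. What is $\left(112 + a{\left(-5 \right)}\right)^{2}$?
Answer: $19321$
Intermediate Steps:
$a{\left(v \right)} = -3 - 6 v$ ($a{\left(v \right)} = 2 - \left(\left(v + v\right) 3 + 5\right) = 2 - \left(2 v 3 + 5\right) = 2 - \left(6 v + 5\right) = 2 - \left(5 + 6 v\right) = -3 - 6 v$)
$\left(112 + a{\left(-5 \right)}\right)^{2} = \left(112 - -27\right)^{2} = \left(112 + \left(-3 + 30\right)\right)^{2} = \left(112 + 27\right)^{2} = 139^{2} = 19321$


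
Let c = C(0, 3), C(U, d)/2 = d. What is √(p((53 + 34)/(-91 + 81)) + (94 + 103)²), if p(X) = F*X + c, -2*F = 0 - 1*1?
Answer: √3881065/10 ≈ 197.00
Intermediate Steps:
C(U, d) = 2*d
c = 6 (c = 2*3 = 6)
F = ½ (F = -(0 - 1*1)/2 = -(0 - 1)/2 = -½*(-1) = ½ ≈ 0.50000)
p(X) = 6 + X/2 (p(X) = X/2 + 6 = 6 + X/2)
√(p((53 + 34)/(-91 + 81)) + (94 + 103)²) = √((6 + ((53 + 34)/(-91 + 81))/2) + (94 + 103)²) = √((6 + (87/(-10))/2) + 197²) = √((6 + (87*(-⅒))/2) + 38809) = √((6 + (½)*(-87/10)) + 38809) = √((6 - 87/20) + 38809) = √(33/20 + 38809) = √(776213/20) = √3881065/10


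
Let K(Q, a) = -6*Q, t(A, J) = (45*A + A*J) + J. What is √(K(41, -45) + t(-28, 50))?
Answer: 2*I*√714 ≈ 53.442*I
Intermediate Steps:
t(A, J) = J + 45*A + A*J
√(K(41, -45) + t(-28, 50)) = √(-6*41 + (50 + 45*(-28) - 28*50)) = √(-246 + (50 - 1260 - 1400)) = √(-246 - 2610) = √(-2856) = 2*I*√714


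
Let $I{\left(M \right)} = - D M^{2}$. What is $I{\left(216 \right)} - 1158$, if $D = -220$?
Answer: $10263162$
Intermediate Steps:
$I{\left(M \right)} = 220 M^{2}$ ($I{\left(M \right)} = \left(-1\right) \left(-220\right) M^{2} = 220 M^{2}$)
$I{\left(216 \right)} - 1158 = 220 \cdot 216^{2} - 1158 = 220 \cdot 46656 - 1158 = 10264320 - 1158 = 10263162$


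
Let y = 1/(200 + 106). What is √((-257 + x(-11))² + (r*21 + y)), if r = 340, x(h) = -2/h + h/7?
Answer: √4558865247490/7854 ≈ 271.85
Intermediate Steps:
x(h) = -2/h + h/7 (x(h) = -2/h + h*(⅐) = -2/h + h/7)
y = 1/306 ≈ 0.0032680
√((-257 + x(-11))² + (r*21 + y)) = √((-257 + (-2/(-11) + (⅐)*(-11)))² + (340*21 + 1/306)) = √((-257 + (-2*(-1/11) - 11/7))² + (7140 + 1/306)) = √((-257 + (2/11 - 11/7))² + 2184841/306) = √((-257 - 107/77)² + 2184841/306) = √((-19896/77)² + 2184841/306) = √(395850816/5929 + 2184841/306) = √(134084271985/1814274) = √4558865247490/7854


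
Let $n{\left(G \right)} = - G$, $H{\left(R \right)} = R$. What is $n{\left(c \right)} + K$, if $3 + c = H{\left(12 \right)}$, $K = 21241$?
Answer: $21232$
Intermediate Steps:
$c = 9$ ($c = -3 + 12 = 9$)
$n{\left(c \right)} + K = \left(-1\right) 9 + 21241 = -9 + 21241 = 21232$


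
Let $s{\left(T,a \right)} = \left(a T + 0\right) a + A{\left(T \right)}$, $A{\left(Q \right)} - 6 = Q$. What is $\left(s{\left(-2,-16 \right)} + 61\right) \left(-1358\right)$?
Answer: $607026$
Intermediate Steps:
$A{\left(Q \right)} = 6 + Q$
$s{\left(T,a \right)} = 6 + T + T a^{2}$ ($s{\left(T,a \right)} = \left(a T + 0\right) a + \left(6 + T\right) = \left(T a + 0\right) a + \left(6 + T\right) = T a a + \left(6 + T\right) = T a^{2} + \left(6 + T\right) = 6 + T + T a^{2}$)
$\left(s{\left(-2,-16 \right)} + 61\right) \left(-1358\right) = \left(\left(6 - 2 - 2 \left(-16\right)^{2}\right) + 61\right) \left(-1358\right) = \left(\left(6 - 2 - 512\right) + 61\right) \left(-1358\right) = \left(-508 + 61\right) \left(-1358\right) = \left(-447\right) \left(-1358\right) = 607026$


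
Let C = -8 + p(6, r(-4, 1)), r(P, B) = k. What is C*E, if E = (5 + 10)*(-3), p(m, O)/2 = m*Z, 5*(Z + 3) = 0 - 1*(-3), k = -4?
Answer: 1656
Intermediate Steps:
Z = -12/5 (Z = -3 + (0 - 1*(-3))/5 = -3 + (0 + 3)/5 = -3 + (⅕)*3 = -3 + ⅗ = -12/5 ≈ -2.4000)
r(P, B) = -4
p(m, O) = -24*m/5 (p(m, O) = 2*(m*(-12/5)) = 2*(-12*m/5) = -24*m/5)
E = -45 (E = 15*(-3) = -45)
C = -184/5 (C = -8 - 24/5*6 = -8 - 144/5 = -184/5 ≈ -36.800)
C*E = -184/5*(-45) = 1656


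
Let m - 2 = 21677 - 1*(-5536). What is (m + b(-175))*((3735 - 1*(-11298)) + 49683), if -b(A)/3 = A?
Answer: 1795221840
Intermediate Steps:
b(A) = -3*A
m = 27215 (m = 2 + (21677 - 1*(-5536)) = 2 + (21677 + 5536) = 2 + 27213 = 27215)
(m + b(-175))*((3735 - 1*(-11298)) + 49683) = (27215 - 3*(-175))*((3735 - 1*(-11298)) + 49683) = (27215 + 525)*((3735 + 11298) + 49683) = 27740*(15033 + 49683) = 27740*64716 = 1795221840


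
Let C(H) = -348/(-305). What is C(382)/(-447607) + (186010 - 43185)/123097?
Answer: 19498445443619/16805219058095 ≈ 1.1603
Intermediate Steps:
C(H) = 348/305 (C(H) = -348*(-1/305) = 348/305)
C(382)/(-447607) + (186010 - 43185)/123097 = (348/305)/(-447607) + (186010 - 43185)/123097 = (348/305)*(-1/447607) + 142825*(1/123097) = -348/136520135 + 142825/123097 = 19498445443619/16805219058095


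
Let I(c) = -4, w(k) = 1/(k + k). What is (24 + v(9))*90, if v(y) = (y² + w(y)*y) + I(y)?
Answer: 9135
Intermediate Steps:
w(k) = 1/(2*k)
v(y) = -7/2 + y² (v(y) = (y² + (1/(2*y))*y) - 4 = (y² + ½) - 4 = (½ + y²) - 4 = -7/2 + y²)
(24 + v(9))*90 = (24 + (-7/2 + 9²))*90 = (24 + (-7/2 + 81))*90 = (24 + 155/2)*90 = (203/2)*90 = 9135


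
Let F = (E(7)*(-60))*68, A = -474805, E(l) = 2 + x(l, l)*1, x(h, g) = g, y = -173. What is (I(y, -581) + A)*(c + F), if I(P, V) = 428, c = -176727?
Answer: 101254347519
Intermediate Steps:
E(l) = 2 + l (E(l) = 2 + l*1 = 2 + l)
F = -36720 (F = ((2 + 7)*(-60))*68 = (9*(-60))*68 = -540*68 = -36720)
(I(y, -581) + A)*(c + F) = (428 - 474805)*(-176727 - 36720) = -474377*(-213447) = 101254347519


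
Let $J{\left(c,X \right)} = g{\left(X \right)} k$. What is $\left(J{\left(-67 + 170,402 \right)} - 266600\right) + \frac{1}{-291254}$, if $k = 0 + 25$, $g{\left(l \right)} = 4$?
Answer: $- \frac{77619191001}{291254} \approx -2.665 \cdot 10^{5}$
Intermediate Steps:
$k = 25$
$J{\left(c,X \right)} = 100$ ($J{\left(c,X \right)} = 4 \cdot 25 = 100$)
$\left(J{\left(-67 + 170,402 \right)} - 266600\right) + \frac{1}{-291254} = \left(100 - 266600\right) + \frac{1}{-291254} = -266500 - \frac{1}{291254} = - \frac{77619191001}{291254}$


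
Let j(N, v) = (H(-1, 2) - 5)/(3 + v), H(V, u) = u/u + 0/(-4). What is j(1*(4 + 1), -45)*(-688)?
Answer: -1376/21 ≈ -65.524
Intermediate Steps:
H(V, u) = 1 (H(V, u) = 1 + 0*(-¼) = 1 + 0 = 1)
j(N, v) = -4/(3 + v) (j(N, v) = (1 - 5)/(3 + v) = -4/(3 + v))
j(1*(4 + 1), -45)*(-688) = -4/(3 - 45)*(-688) = -4/(-42)*(-688) = -4*(-1/42)*(-688) = (2/21)*(-688) = -1376/21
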